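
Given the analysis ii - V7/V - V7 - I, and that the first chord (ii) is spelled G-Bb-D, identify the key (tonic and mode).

F major

The anchor chord is a minor triad on G, labeled ii.
If G is scale degree 2 and the mode makes that degree carry a minor triad, the tonic is F and the mode is major.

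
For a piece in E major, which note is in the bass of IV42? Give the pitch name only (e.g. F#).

G#

IV in E major has root A; the chord is A-C#-E-G#.
The figure 42 means third inversion — the seventh is in the bass.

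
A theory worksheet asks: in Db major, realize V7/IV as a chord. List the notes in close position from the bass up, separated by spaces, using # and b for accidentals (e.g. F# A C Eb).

V7/IV is a secondary dominant — the dominant seventh of IV. IV in Db major is Gb, so the applied chord's root is Db, a perfect fifth above.
Building a dominant seventh chord on Db gives Db-F-Ab-Cb.

Db F Ab Cb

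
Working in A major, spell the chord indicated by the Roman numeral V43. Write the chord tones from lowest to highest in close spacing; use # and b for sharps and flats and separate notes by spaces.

B D E G#

In A major, the fifth degree is E, and the diatonic chord built there is a dominant seventh chord.
That chord is spelled E-G#-B-D.
The figured bass 43 indicates second inversion, placing the fifth (B) in the bass: B-D-E-G#.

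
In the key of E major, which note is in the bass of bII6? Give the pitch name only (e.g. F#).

bII in E major has root F; the chord is F-A-C.
The figure 6 means first inversion — the third is in the bass.

A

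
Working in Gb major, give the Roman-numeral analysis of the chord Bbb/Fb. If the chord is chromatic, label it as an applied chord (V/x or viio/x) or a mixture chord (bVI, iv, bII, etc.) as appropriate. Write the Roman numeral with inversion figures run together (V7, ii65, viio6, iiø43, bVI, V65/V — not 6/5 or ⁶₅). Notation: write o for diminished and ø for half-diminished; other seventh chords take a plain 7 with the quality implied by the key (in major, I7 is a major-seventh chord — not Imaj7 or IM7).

bIII64

The pitches Bbb-Db-Fb form a major triad rooted on Bbb.
Bbb is the lowered third degree of Gb major (diatonic 3 would be Bb). This is a major triad on the lowered third degree, borrowed from the parallel minor.
With Fb in the bass the chord is in second inversion, so the figured bass is 64.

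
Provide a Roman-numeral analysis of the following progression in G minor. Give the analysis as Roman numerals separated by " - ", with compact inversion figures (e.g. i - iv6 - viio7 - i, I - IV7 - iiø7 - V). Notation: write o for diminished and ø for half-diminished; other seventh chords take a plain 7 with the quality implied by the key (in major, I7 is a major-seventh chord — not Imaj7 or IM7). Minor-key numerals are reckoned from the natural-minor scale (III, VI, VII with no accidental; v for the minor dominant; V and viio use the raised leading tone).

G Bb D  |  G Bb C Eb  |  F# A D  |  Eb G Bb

G-Bb-D: minor triad on G = scale degree 1 → i.
G-Bb-C-Eb: root C is the subdominant; minor seventh chord there is iv43.
F#-A-D: root D is the dominant; major triad there is V6.
Eb-G-Bb: root Eb is the submediant; major triad there is VI.

i - iv43 - V6 - VI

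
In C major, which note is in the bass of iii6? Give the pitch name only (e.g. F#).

G

iii in C major has root E; the chord is E-G-B.
The figure 6 means first inversion — the third is in the bass.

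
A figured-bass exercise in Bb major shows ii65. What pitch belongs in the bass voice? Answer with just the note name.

ii in Bb major has root C; the chord is C-Eb-G-Bb.
The figure 65 means first inversion — the third is in the bass.

Eb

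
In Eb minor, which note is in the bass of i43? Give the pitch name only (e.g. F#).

i in Eb minor has root Eb; the chord is Eb-Gb-Bb-Db.
The figure 43 means second inversion — the fifth is in the bass.

Bb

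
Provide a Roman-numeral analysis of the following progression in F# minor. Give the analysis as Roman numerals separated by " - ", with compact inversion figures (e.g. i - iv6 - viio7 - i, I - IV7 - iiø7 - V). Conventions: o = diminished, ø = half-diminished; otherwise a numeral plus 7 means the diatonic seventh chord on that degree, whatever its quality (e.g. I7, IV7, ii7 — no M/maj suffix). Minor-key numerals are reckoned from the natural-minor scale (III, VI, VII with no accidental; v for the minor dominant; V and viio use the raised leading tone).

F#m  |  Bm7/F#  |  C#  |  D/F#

i - iv43 - V - VI6

F#m has root F#, degree 1 in F# minor, so i.
Bm7/F#: root B is the subdominant; minor seventh chord there is iv43.
C# has root C#, degree 5 in F# minor, so V.
D/F#: major triad on D = scale degree 6 → VI6.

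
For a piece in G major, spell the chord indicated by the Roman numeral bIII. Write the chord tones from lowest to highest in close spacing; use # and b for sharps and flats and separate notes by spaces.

Bb D F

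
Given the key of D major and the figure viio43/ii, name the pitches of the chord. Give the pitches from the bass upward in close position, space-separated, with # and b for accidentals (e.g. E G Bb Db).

viio43/ii is a secondary leading-tone chord. The target ii is E in D major; the applied chord is rooted a semitone below, on D#.
Building a fully diminished seventh chord on D# gives D#-F#-A-C.
With the 43 figure the chord is in second inversion; from the bass A upward in close position it reads A-C-D#-F#.

A C D# F#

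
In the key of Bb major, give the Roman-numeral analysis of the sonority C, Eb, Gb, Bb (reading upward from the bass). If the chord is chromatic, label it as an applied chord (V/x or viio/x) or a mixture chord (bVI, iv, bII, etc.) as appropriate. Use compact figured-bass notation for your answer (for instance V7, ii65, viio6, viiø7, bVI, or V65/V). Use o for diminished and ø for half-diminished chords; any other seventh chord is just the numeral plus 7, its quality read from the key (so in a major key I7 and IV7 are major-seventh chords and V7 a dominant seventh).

iiø7

Stacked in thirds the chord is C-Eb-Gb-Bb: a half-diminished seventh chord on C.
C is the second degree of Bb major. This is the half-diminished supertonic seventh, borrowed from the parallel minor.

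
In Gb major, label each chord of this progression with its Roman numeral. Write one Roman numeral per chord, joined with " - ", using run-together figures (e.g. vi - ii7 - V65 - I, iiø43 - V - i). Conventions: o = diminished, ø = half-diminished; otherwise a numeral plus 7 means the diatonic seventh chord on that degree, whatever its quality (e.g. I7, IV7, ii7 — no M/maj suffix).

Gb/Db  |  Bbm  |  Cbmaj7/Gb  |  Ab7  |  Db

Gb/Db has root Gb, degree 1 in Gb major, so I64.
Bbm: root Bb is the mediant; minor triad there is iii.
Cbmaj7/Gb has root Cb, degree 4 in Gb major, so IV43.
Ab7: a dominant seventh chord on Ab, the applied dominant of V → V7/V.
Db: root Db is the dominant; major triad there is V.

I64 - iii - IV43 - V7/V - V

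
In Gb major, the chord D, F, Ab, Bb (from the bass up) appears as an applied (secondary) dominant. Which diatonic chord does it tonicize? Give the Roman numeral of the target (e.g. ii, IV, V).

vi

The chord is a dominant seventh chord on Bb.
A dominant resolves down a perfect fifth: Bb → Eb. In Gb major, Eb is scale degree 6, i.e. vi.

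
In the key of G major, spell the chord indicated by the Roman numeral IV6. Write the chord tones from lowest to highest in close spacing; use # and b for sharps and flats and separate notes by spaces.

E G C

In G major, the subdominant is C, and the diatonic chord built there is a major triad.
That chord is spelled C-E-G.
The figured bass 6 indicates first inversion, placing the third (E) in the bass: E-G-C.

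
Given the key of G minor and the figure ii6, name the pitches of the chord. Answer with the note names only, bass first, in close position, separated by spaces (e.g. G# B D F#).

ii6 is the minor supertonic, borrowed from the parallel major (the Dorian ii). In G minor that root is A.
So the chord is A-C-E.
With the 6 figure the chord is in first inversion; from the bass C upward in close position it reads C-E-A.

C E A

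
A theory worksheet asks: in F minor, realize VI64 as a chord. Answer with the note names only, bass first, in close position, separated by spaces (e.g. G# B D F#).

The numeral's case and figure indicate a major triad. In F minor its root, the submediant, is Db.
Stacking thirds from Db gives Db-F-Ab.
With the 64 figure the chord is in second inversion; from the bass Ab upward in close position it reads Ab-Db-F.

Ab Db F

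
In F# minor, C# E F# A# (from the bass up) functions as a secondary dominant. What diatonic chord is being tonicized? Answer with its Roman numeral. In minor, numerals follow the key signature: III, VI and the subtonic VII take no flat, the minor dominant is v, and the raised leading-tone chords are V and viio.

iv

The chord is a dominant seventh chord on F#.
A dominant resolves down a perfect fifth: F# → B. In F# minor, B is scale degree 4, i.e. iv.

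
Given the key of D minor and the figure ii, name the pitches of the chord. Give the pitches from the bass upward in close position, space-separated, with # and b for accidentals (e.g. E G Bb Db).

E G B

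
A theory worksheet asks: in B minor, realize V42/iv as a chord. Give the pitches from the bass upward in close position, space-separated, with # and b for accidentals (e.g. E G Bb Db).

A B D# F#

The slash means an applied dominant: we want the dominant of iv. In B minor, iv is E minor, and its dominant is built on B.
Building a dominant seventh chord on B gives B-D#-F#-A.
The figured bass 42 indicates third inversion, placing the seventh (A) in the bass: A-B-D#-F#.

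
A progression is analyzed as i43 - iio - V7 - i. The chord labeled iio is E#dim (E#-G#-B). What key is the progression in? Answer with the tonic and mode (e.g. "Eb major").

D# minor

The anchor chord is a diminished triad on E#, labeled iio.
iio on E# implies E# is the supertonic; that puts the tonic at D#, and the lowercase numeral fits minor mode.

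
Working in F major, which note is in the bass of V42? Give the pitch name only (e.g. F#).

V in F major has root C; the chord is C-E-G-Bb.
The figure 42 means third inversion — the seventh is in the bass.

Bb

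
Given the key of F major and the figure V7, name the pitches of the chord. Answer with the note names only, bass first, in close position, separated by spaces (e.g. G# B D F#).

C E G Bb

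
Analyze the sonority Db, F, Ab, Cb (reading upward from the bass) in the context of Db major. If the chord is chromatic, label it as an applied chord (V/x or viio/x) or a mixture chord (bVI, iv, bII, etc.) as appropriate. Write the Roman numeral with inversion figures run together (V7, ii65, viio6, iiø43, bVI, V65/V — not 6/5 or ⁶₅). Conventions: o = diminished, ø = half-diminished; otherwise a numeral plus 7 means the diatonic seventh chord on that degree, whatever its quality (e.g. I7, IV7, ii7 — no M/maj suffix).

V7/IV

Stacked in thirds the chord is Db-F-Ab-Cb: a dominant seventh chord on Db.
Db is not a diatonic chord root with this quality in Db major, but it lies a perfect fifth above Gb (IV), so the chord functions as an applied dominant of IV.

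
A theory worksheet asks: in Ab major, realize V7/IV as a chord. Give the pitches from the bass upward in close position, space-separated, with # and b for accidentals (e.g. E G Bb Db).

The slash means an applied dominant: we want the dominant of IV. In Ab major, IV is Db major, and its dominant is built on Ab.
Building a dominant seventh chord on Ab gives Ab-C-Eb-Gb.

Ab C Eb Gb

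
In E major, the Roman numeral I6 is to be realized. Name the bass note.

G#

I in E major has root E; the chord is E-G#-B.
The figure 6 means first inversion — the third is in the bass.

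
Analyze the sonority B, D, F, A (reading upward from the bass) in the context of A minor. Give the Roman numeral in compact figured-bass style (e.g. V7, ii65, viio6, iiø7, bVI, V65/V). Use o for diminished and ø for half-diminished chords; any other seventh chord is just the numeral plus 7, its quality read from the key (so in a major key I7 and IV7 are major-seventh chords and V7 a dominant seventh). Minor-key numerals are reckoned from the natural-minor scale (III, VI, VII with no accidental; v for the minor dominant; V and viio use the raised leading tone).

The pitches B-D-F-A form a half-diminished seventh chord rooted on B.
In A minor, B is the supertonic; the diatonic half-diminished seventh chord there is iiø7.

iiø7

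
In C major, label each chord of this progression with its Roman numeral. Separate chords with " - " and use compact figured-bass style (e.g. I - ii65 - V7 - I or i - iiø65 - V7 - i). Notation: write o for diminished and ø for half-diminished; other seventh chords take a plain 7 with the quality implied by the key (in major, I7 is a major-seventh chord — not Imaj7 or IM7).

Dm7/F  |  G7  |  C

ii65 - V7 - I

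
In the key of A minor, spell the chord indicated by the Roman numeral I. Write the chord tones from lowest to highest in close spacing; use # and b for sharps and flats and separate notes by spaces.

I is the major tonic (Picardy third), borrowed from the parallel major. In A minor that root is A.
So the chord is A-C#-E, a major triad.

A C# E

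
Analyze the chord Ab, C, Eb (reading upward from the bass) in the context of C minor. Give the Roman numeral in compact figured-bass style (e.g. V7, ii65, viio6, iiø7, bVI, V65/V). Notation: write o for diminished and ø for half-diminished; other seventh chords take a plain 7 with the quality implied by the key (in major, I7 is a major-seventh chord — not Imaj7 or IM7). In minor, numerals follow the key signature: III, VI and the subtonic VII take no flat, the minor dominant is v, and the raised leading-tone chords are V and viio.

VI

The pitches Ab-C-Eb form a major triad rooted on Ab.
Ab is scale degree 6 in C minor, and a major triad on that degree is written VI.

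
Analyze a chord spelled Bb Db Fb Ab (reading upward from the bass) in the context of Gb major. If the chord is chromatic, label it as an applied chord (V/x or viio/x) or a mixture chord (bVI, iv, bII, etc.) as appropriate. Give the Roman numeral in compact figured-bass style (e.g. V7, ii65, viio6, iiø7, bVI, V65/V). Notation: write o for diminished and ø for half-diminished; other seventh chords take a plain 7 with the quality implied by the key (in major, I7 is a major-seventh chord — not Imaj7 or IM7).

viiø7/IV

Stacked in thirds the chord is Bb-Db-Fb-Ab: a half-diminished seventh chord on Bb.
Bb sits a half step below Cb (IV in Gb major); a diminished chord there is the applied leading-tone chord of IV.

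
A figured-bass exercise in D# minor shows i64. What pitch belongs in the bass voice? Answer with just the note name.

A#

i in D# minor has root D#; the chord is D#-F#-A#.
The figure 64 means second inversion — the fifth is in the bass.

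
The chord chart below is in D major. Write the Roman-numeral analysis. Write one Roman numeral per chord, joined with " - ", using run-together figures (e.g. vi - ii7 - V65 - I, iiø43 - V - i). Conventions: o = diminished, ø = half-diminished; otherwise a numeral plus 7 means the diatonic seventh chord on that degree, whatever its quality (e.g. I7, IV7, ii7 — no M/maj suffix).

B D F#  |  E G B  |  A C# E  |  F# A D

B-D-F#: minor triad on B = scale degree 6 → vi.
E-G-B: minor triad on E = scale degree 2 → ii.
A-C#-E has root A, degree 5 in D major, so V.
F#-A-D has root D, degree 1 in D major, so I6.

vi - ii - V - I6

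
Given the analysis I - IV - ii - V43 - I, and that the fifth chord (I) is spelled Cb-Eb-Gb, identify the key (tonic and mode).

Cb major

The anchor chord is a major triad on Cb, labeled I.
If Cb is scale degree 1 and the mode makes that degree carry a major triad, the tonic is Cb and the mode is major.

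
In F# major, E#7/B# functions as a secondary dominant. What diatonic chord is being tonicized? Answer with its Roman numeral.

iii

The chord is a dominant seventh chord on E#.
A dominant resolves down a perfect fifth: E# → A#. In F# major, A# is scale degree 3, i.e. iii.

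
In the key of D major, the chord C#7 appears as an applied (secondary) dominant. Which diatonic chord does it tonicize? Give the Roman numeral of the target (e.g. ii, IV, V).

iii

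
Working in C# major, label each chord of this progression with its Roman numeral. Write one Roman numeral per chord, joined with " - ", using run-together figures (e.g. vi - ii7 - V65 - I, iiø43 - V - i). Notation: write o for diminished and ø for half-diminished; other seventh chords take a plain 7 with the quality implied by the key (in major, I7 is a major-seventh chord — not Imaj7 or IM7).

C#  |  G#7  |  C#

I - V7 - I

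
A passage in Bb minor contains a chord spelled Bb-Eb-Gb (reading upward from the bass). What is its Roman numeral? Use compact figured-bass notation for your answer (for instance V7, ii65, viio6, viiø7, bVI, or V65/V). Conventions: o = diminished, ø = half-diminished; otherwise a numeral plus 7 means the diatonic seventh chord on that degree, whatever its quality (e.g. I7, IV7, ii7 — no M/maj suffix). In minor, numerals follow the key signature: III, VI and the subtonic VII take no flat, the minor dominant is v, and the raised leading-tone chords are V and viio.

iv64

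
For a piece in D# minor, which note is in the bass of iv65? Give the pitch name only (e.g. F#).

B

iv in D# minor has root G#; the chord is G#-B-D#-F#.
The figure 65 means first inversion — the third is in the bass.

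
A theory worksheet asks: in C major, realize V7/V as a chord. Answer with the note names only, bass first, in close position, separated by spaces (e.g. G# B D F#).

D F# A C

The slash means an applied dominant: we want the dominant of V. In C major, V is G major, and its dominant is built on D.
Building a dominant seventh chord on D gives D-F#-A-C.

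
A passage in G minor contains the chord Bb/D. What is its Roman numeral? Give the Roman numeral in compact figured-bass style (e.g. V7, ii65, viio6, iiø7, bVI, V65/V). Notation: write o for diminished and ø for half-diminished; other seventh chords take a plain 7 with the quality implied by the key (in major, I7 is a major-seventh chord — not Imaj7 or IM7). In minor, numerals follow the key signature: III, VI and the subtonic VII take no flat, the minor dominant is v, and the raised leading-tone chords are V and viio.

III6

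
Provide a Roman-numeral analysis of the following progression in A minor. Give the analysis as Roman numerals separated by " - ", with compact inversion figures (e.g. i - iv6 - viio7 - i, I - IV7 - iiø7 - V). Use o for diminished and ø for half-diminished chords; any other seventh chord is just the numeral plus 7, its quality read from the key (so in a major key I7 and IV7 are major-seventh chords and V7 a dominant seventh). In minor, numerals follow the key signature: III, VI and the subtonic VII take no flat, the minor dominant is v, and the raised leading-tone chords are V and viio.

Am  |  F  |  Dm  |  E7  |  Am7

i - VI - iv - V7 - i7

Am: minor triad on A = scale degree 1 → i.
F: root F is the submediant; major triad there is VI.
Dm has root D, degree 4 in A minor, so iv.
E7: root E is the dominant; dominant seventh chord there is V7.
Am7 has root A, degree 1 in A minor, so i7.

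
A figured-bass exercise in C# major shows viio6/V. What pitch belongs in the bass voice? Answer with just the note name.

The applied chord viio6/V is rooted on F##: F##-A#-C#.
The figure 6 means first inversion — the third is in the bass.

A#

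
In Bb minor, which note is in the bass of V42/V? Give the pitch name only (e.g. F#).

The applied chord V42/V is rooted on C: C-E-G-Bb.
The figure 42 means third inversion — the seventh is in the bass.

Bb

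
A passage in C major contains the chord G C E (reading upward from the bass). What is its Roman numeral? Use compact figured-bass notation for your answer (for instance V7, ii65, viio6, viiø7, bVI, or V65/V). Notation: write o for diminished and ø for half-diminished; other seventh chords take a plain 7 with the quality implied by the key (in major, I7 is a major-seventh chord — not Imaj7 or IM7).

Stacked in thirds the chord is C-E-G: a major triad on C.
In C major, C is the tonic; the diatonic major triad there is I.
With G in the bass the chord is in second inversion, so the figured bass is 64.

I64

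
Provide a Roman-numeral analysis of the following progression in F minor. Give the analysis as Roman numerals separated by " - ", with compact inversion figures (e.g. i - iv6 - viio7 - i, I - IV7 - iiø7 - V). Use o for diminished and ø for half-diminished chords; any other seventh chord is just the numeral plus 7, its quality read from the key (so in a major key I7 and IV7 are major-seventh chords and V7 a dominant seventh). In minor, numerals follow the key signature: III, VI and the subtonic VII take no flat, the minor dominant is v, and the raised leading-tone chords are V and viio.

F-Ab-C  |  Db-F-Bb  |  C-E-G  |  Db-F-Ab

i - iv6 - V - VI

F-Ab-C: root F is the tonic; minor triad there is i.
Db-F-Bb has root Bb, degree 4 in F minor, so iv6.
C-E-G has root C, degree 5 in F minor, so V.
Db-F-Ab: root Db is the submediant; major triad there is VI.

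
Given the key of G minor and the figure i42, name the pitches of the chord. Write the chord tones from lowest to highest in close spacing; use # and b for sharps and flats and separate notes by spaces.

F G Bb D

The numeral's case and figure indicate a minor seventh chord. In G minor its root, scale degree 1, is G.
That chord is spelled G-Bb-D-F.
The figured bass 42 indicates third inversion, placing the seventh (F) in the bass: F-G-Bb-D.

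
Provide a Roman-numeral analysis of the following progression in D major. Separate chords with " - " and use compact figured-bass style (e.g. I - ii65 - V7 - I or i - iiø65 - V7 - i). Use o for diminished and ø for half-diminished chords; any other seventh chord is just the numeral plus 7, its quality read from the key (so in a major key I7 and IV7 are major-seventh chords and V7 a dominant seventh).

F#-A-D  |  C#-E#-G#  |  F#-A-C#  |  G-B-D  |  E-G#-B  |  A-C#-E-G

I6 - V/iii - iii - IV - V/V - V7

F#-A-D: major triad on D = scale degree 1 → I6.
C#-E#-G#: a major triad on C#, the applied dominant of iii → V/iii.
F#-A-C#: root F# is the mediant; minor triad there is iii.
G-B-D: root G is the subdominant; major triad there is IV.
E-G#-B: chromatic; E is V of V, so V/V.
A-C#-E-G: root A is the dominant; dominant seventh chord there is V7.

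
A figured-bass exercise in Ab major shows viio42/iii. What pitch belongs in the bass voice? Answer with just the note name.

Ab

The applied chord viio42/iii is rooted on B: B-D-F-Ab.
The figure 42 means third inversion — the seventh is in the bass.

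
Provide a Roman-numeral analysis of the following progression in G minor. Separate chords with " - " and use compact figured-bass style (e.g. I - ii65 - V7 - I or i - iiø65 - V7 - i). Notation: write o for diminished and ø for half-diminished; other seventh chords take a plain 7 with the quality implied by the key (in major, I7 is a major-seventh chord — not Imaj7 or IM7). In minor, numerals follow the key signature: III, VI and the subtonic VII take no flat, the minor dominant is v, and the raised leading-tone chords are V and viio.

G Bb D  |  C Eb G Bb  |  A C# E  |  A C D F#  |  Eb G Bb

G-Bb-D: minor triad on G = scale degree 1 → i.
C-Eb-G-Bb: root C is the subdominant; minor seventh chord there is iv7.
A-C#-E is the secondary dominant of V (major triad on A): V/V.
A-C-D-F# has root D, degree 5 in G minor, so V43.
Eb-G-Bb: root Eb is the submediant; major triad there is VI.

i - iv7 - V/V - V43 - VI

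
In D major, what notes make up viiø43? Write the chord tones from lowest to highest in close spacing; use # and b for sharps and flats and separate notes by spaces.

G B C# E

The numeral's case and figure indicate a half-diminished seventh chord. In D major its root, scale degree 7, is C#.
That chord is spelled C#-E-G-B.
The figured bass 43 indicates second inversion, placing the fifth (G) in the bass: G-B-C#-E.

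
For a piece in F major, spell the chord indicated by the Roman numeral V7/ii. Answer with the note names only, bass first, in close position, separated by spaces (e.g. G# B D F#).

V7/ii is a secondary dominant — the dominant seventh of ii. ii in F major is G, so the applied chord's root is D, a perfect fifth above.
Building a dominant seventh chord on D gives D-F#-A-C.

D F# A C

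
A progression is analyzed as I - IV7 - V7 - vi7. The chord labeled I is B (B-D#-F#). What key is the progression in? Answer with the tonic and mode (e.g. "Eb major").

I is given as B-D#-F# — a major triad with root B.
If B is scale degree 1 and the mode makes that degree carry a major triad, the tonic is B and the mode is major.

B major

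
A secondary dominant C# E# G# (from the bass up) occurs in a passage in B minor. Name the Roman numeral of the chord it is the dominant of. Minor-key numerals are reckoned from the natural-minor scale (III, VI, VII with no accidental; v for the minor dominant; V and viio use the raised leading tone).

The chord is a major triad on C#.
A dominant resolves down a perfect fifth: C# → F#. In B minor, F# is scale degree 5, i.e. V.

V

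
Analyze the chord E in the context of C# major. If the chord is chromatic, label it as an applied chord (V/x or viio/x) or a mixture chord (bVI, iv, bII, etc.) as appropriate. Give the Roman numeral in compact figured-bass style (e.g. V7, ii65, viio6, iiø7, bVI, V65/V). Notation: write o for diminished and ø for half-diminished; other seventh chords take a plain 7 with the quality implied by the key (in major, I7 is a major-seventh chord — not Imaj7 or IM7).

bIII

Stacked in thirds the chord is E-G#-B: a major triad on E.
E is the lowered third degree of C# major (diatonic 3 would be E#). This is a major triad on the lowered third degree, borrowed from the parallel minor.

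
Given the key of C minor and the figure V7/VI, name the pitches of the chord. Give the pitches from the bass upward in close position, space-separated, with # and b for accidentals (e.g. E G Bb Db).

The slash means an applied dominant: we want the dominant of VI. In C minor, VI is Ab major, and its dominant is built on Eb.
Building a dominant seventh chord on Eb gives Eb-G-Bb-Db.

Eb G Bb Db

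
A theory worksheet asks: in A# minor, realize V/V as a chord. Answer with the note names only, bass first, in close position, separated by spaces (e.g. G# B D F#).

B# D## F##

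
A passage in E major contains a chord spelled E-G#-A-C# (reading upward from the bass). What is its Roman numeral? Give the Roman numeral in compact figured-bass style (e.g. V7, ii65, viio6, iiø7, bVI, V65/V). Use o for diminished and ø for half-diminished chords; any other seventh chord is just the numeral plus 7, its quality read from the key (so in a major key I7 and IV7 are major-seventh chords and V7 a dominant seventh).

IV43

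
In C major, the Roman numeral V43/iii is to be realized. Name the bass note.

The applied chord V43/iii is rooted on B: B-D#-F#-A.
The figure 43 means second inversion — the fifth is in the bass.

F#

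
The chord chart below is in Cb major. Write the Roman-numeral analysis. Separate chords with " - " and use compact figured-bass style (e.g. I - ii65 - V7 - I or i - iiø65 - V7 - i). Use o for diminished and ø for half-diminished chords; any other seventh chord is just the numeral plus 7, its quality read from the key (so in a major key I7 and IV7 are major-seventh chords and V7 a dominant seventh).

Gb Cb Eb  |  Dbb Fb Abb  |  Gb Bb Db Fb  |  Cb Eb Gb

I64 - bII - V7 - I

Gb-Cb-Eb: major triad on Cb = scale degree 1 → I64.
Dbb-Fb-Abb: Dbb with this quality isn't in the key; a major triad on b2 is the Neapolitan chord, bII.
Gb-Bb-Db-Fb has root Gb, degree 5 in Cb major, so V7.
Cb-Eb-Gb: root Cb is the tonic; major triad there is I.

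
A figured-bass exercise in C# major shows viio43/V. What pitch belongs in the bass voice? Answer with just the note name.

The applied chord viio43/V is rooted on F##: F##-A#-C#-E.
The figure 43 means second inversion — the fifth is in the bass.

C#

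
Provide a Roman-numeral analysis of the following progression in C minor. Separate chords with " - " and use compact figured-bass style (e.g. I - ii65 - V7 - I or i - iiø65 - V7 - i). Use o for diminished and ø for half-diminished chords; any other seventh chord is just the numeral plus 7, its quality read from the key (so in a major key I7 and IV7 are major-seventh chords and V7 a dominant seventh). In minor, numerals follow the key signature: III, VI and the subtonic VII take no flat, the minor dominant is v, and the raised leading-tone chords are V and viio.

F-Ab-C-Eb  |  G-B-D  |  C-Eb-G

iv7 - V - i

F-Ab-C-Eb has root F, degree 4 in C minor, so iv7.
G-B-D: major triad on G = scale degree 5 → V.
C-Eb-G has root C, degree 1 in C minor, so i.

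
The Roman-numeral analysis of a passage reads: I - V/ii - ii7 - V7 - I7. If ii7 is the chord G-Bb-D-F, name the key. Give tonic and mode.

F major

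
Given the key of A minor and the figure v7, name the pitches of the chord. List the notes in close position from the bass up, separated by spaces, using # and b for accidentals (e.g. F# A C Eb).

E G B D

The numeral's case and figure indicate a minor seventh chord. In A minor its root, scale degree 5, is E.
Stacking thirds from E gives E-G-B-D.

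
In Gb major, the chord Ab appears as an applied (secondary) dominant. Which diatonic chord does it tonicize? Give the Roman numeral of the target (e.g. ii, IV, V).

The chord is a major triad on Ab.
A dominant resolves down a perfect fifth: Ab → Db. In Gb major, Db is scale degree 5, i.e. V.

V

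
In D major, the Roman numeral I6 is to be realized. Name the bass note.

F#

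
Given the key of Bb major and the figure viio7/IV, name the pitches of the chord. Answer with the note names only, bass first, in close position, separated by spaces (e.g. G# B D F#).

D F Ab Cb

viio7/IV is a secondary leading-tone chord. The target IV is Eb in Bb major; the applied chord is rooted a semitone below, on D.
Building a fully diminished seventh chord on D gives D-F-Ab-Cb.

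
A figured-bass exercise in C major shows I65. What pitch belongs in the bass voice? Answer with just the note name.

I in C major has root C; the chord is C-E-G-B.
The figure 65 means first inversion — the third is in the bass.

E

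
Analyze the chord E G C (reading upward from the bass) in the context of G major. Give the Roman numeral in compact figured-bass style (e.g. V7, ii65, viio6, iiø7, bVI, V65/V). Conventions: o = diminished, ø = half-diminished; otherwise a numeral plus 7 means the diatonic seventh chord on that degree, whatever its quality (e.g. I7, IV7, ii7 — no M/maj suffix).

IV6

Stacked in thirds the chord is C-E-G: a major triad on C.
In G major, C is the subdominant; the diatonic major triad there is IV.
With E in the bass the chord is in first inversion, so the figured bass is 6.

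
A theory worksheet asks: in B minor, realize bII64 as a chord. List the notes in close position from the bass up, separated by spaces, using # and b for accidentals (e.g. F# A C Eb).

G C E

bII64 is the Neapolitan chord — a major triad on the lowered second degree. In B minor that root is C.
So the chord is C-E-G, a major triad.
With the 64 figure the chord is in second inversion; from the bass G upward in close position it reads G-C-E.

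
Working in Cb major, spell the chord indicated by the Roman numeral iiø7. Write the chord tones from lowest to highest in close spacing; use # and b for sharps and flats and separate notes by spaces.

iiø7 is the half-diminished supertonic seventh, borrowed from the parallel minor. In Cb major that root is Db.
So the chord is Db-Fb-Abb-Cb, a half-diminished seventh chord.

Db Fb Abb Cb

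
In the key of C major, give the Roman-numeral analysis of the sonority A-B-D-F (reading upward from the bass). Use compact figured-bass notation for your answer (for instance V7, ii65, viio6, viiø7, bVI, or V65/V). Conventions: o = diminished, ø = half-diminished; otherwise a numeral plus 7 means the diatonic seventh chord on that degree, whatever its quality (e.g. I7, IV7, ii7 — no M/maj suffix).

viiø42

The pitches B-D-F-A form a half-diminished seventh chord rooted on B.
In C major, B is the leading tone; the diatonic half-diminished seventh chord there is viiø7.
With A in the bass the chord is in third inversion, so the figured bass is 42.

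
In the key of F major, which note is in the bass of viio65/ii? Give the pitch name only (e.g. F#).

A

The applied chord viio65/ii is rooted on F#: F#-A-C-Eb.
The figure 65 means first inversion — the third is in the bass.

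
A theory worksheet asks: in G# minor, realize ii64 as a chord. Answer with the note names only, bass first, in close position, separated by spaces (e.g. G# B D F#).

E# A# C#

Scale degree 2 in G# minor is A#; here the chord built on it is altered to a minor triad. ii64 is the minor supertonic, borrowed from the parallel major (the Dorian ii).
So the chord is A#-C#-E#, a minor triad.
With the 64 figure the chord is in second inversion; from the bass E# upward in close position it reads E#-A#-C#.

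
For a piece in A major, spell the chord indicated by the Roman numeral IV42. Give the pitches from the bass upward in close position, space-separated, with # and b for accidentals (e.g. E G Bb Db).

The numeral's case and figure indicate a major seventh chord. In A major its root, the fourth degree, is D.
That chord is spelled D-F#-A-C#.
The figured bass 42 indicates third inversion, placing the seventh (C#) in the bass: C#-D-F#-A.

C# D F# A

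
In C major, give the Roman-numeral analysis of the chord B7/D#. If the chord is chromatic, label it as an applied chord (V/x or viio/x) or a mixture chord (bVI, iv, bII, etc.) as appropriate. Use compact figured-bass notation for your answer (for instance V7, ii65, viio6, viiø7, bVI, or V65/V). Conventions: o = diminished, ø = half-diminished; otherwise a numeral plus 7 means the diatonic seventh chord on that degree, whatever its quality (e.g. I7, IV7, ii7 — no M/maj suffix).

The pitches B-D#-F#-A form a dominant seventh chord rooted on B.
B is not a diatonic chord root with this quality in C major, but it lies a perfect fifth above E (iii), so the chord functions as an applied dominant of iii.
With D# in the bass the chord is in first inversion, so the figured bass is 65.

V65/iii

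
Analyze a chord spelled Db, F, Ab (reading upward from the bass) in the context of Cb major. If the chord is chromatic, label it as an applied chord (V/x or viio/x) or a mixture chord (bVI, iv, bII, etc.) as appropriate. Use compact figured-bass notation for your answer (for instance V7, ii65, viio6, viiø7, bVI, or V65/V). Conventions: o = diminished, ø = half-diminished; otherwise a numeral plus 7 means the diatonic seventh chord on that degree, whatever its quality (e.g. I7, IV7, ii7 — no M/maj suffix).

V/V

Stacked in thirds the chord is Db-F-Ab: a major triad on Db.
Db is not a diatonic chord root with this quality in Cb major, but it lies a perfect fifth above Gb (V), so the chord functions as an applied dominant of V.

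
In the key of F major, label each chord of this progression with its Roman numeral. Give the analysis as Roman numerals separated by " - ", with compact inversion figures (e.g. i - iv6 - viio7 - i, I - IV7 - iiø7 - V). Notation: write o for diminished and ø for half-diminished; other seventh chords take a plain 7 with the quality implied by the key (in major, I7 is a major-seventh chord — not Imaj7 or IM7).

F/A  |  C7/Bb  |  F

I6 - V42 - I

F/A has root F, degree 1 in F major, so I6.
C7/Bb has root C, degree 5 in F major, so V42.
F: root F is the tonic; major triad there is I.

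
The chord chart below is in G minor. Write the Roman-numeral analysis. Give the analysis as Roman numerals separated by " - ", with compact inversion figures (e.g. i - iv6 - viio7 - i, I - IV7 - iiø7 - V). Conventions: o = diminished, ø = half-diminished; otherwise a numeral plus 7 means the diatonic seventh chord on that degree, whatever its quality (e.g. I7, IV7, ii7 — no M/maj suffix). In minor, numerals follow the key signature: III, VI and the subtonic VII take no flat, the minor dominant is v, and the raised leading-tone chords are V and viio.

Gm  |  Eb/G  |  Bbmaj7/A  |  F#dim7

Gm: minor triad on G = scale degree 1 → i.
Eb/G: major triad on Eb = scale degree 6 → VI6.
Bbmaj7/A: major seventh chord on Bb = scale degree 3 → III42.
F#dim7 has root F#, degree 7 in G minor, so viio7.

i - VI6 - III42 - viio7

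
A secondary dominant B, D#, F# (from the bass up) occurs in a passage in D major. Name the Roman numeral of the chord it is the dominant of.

The chord is a major triad on B.
A dominant resolves down a perfect fifth: B → E. In D major, E is scale degree 2, i.e. ii.

ii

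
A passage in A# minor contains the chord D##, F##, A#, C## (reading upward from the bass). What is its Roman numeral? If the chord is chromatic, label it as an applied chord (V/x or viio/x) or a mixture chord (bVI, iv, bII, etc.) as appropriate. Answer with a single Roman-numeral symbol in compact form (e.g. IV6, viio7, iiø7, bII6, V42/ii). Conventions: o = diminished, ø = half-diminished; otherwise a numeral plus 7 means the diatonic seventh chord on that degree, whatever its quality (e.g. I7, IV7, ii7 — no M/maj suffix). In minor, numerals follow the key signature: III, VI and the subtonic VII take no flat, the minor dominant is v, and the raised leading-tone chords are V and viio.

viiø7/V

The pitches D##-F##-A#-C## form a half-diminished seventh chord rooted on D##.
D## sits a half step below E# (V in A# minor); a diminished chord there is the applied leading-tone chord of V.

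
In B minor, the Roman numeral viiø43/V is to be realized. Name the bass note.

The applied chord viiø43/V is rooted on E#: E#-G#-B-D#.
The figure 43 means second inversion — the fifth is in the bass.

B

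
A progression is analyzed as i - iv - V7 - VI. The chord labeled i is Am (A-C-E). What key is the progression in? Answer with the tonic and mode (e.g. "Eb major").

i is given as A-C-E — a minor triad with root A.
If A is scale degree 1 and the mode makes that degree carry a minor triad, the tonic is A and the mode is minor.

A minor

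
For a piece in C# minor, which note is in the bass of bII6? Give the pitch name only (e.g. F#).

F#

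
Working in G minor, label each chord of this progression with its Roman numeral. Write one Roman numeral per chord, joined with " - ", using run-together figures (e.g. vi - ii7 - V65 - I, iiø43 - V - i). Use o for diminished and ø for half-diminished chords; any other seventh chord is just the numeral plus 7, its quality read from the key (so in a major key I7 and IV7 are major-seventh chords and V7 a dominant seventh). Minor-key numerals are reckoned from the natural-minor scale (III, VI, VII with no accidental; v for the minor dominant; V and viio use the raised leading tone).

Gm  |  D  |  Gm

i - V - i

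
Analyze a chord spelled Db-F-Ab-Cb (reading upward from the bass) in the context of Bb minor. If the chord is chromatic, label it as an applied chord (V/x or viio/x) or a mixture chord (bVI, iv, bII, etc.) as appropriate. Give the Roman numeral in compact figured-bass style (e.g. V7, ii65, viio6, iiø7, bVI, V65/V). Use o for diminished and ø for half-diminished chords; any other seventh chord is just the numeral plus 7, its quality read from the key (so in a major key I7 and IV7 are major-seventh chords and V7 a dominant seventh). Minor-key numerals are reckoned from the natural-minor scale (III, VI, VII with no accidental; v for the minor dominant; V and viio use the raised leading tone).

V7/VI

Stacked in thirds the chord is Db-F-Ab-Cb: a dominant seventh chord on Db.
Db is not a diatonic chord root with this quality in Bb minor, but it lies a perfect fifth above Gb (VI), so the chord functions as an applied dominant of VI.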